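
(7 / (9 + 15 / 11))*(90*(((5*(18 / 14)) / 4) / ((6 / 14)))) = 17325 / 76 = 227.96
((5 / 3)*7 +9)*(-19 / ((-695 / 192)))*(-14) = -1055488 / 695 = -1518.69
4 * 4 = 16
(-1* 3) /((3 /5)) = -5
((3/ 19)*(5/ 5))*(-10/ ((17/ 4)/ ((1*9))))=-1080/ 323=-3.34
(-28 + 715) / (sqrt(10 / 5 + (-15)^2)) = 687* sqrt(227) / 227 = 45.60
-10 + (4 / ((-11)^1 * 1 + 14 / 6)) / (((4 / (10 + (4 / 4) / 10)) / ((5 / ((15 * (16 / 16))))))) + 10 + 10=2499 / 260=9.61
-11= -11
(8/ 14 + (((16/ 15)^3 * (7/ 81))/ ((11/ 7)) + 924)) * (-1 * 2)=-38927035856/ 21049875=-1849.28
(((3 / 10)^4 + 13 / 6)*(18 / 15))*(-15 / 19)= -2.06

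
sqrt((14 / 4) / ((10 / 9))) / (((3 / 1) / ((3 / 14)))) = 3 * sqrt(35) / 140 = 0.13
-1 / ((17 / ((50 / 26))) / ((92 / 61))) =-2300 / 13481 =-0.17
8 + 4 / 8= 17 / 2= 8.50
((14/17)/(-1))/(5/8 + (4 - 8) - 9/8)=0.18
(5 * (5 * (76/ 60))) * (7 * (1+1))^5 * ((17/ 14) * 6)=124083680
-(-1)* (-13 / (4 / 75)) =-243.75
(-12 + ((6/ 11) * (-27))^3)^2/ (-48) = -379407421875/ 1771561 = -214165.60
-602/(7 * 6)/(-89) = 43/267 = 0.16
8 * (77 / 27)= 22.81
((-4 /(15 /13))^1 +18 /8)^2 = 5329 /3600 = 1.48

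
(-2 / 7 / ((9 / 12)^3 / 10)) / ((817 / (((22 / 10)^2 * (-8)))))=247808 / 772065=0.32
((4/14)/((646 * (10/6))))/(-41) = -0.00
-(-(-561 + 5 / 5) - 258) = -302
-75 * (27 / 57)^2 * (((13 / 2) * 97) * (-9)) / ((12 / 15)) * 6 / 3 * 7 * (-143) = -345070600875 / 1444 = -238968560.16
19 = 19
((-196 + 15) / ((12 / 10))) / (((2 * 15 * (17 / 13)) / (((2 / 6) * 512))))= -301184 / 459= -656.17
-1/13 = -0.08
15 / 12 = 5 / 4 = 1.25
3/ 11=0.27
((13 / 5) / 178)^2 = 169 / 792100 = 0.00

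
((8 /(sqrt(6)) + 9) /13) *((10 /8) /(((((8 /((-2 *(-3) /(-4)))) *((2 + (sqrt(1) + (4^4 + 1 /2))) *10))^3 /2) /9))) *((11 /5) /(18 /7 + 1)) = -6237 /1723144217600000 -231 *sqrt(6) /430786054400000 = -0.00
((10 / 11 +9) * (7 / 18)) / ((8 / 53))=40439 / 1584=25.53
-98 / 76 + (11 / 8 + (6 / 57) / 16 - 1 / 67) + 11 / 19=3341 / 5092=0.66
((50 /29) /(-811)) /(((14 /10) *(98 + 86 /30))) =-0.00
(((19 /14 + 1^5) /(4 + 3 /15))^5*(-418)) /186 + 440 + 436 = 736301008302649 /840646341024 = 875.87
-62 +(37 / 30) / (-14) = -26077 / 420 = -62.09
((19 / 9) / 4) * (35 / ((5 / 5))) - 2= 593 / 36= 16.47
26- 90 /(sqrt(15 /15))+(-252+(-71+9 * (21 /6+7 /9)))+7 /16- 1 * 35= -6129 /16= -383.06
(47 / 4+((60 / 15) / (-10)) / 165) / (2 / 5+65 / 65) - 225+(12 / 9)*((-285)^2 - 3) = 499326787 / 4620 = 108079.39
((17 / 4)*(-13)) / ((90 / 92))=-5083 / 90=-56.48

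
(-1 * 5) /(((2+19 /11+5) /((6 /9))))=-55 /144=-0.38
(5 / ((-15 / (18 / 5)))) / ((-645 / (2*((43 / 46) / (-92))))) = -1 / 26450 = -0.00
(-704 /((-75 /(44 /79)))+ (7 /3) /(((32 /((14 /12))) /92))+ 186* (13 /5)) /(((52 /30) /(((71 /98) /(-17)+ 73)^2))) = 298108481759884031 /195462583680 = 1525143.46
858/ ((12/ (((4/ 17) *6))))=1716/ 17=100.94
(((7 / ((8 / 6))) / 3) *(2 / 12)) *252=147 / 2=73.50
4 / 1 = 4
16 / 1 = 16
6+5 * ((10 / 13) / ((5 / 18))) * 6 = 1158 / 13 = 89.08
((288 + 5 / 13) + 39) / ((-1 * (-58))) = 2128 / 377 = 5.64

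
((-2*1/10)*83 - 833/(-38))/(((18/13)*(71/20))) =4381/4047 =1.08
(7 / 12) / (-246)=-7 / 2952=-0.00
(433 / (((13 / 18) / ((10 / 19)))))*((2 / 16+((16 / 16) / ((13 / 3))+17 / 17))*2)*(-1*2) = -5494770 / 3211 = -1711.23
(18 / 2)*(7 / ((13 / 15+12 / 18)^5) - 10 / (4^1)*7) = -1931766795 / 12872686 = -150.07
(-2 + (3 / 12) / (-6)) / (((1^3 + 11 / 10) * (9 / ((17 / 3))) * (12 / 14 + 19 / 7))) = -833 / 4860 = -0.17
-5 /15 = -1 /3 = -0.33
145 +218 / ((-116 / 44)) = 1807 / 29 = 62.31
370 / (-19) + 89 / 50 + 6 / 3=-14909 / 950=-15.69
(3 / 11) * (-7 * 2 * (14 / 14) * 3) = -126 / 11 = -11.45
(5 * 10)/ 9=50/ 9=5.56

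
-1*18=-18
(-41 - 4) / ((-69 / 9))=135 / 23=5.87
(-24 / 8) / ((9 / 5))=-1.67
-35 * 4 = -140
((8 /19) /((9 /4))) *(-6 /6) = -32 /171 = -0.19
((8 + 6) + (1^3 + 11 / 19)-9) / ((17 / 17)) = 125 / 19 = 6.58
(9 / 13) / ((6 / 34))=51 / 13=3.92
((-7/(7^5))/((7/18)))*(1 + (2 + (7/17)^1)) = -1044/285719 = -0.00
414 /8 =207 /4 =51.75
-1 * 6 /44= -3 /22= -0.14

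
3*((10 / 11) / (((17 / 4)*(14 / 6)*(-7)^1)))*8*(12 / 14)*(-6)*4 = 414720 / 64141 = 6.47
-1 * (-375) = 375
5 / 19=0.26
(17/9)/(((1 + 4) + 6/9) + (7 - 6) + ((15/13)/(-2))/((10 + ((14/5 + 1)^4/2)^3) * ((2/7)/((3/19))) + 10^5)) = 3249004671042520013/11467074848136054090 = 0.28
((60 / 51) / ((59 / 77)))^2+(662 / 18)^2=110411451649 / 81486729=1354.96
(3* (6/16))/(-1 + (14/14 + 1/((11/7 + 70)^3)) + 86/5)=5658817545/86517046408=0.07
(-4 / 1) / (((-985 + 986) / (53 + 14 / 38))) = -4056 / 19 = -213.47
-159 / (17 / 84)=-785.65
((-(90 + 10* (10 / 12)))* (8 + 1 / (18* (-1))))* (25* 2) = -1054625 / 27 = -39060.19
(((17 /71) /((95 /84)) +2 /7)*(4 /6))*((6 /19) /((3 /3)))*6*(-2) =-1127328 /897085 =-1.26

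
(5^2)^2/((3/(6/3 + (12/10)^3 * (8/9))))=2210/3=736.67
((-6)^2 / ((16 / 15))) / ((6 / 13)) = 585 / 8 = 73.12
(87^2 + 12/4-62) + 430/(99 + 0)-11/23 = 17109071/2277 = 7513.87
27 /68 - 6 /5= -273 /340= -0.80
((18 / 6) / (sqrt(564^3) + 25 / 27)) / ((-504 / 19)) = 4275 / 7324076387656 - 650997*sqrt(141) / 915509548457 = -0.00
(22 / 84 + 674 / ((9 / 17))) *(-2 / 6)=-160445 / 378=-424.46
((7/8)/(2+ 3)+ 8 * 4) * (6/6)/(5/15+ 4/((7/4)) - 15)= -2079/800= -2.60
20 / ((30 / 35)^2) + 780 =7265 / 9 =807.22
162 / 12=27 / 2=13.50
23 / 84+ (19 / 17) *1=1.39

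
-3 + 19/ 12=-17/ 12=-1.42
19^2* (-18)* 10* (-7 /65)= 90972 /13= 6997.85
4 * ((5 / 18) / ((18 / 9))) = 5 / 9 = 0.56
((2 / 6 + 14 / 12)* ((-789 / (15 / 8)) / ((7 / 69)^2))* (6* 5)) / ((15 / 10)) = -60102864 / 49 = -1226589.06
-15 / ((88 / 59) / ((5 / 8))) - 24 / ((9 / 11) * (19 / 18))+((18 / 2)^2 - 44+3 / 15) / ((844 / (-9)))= -34.47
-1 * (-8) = 8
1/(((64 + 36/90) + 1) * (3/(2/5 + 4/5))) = 2/327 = 0.01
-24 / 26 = -12 / 13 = -0.92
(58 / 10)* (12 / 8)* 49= 426.30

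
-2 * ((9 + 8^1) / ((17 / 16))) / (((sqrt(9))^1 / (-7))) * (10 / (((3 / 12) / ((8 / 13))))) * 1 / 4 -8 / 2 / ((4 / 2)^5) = 143321 / 312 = 459.36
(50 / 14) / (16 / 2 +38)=25 / 322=0.08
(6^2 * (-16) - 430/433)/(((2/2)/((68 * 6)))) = -101933904/433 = -235413.17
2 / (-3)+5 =13 / 3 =4.33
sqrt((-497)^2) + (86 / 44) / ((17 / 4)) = 93025 / 187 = 497.46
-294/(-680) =147/340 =0.43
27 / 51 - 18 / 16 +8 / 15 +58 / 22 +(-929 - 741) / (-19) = 38572297 / 426360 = 90.47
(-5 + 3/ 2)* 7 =-49/ 2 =-24.50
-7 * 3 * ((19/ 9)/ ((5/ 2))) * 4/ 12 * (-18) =532/ 5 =106.40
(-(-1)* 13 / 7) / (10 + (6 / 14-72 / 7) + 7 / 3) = 3 / 4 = 0.75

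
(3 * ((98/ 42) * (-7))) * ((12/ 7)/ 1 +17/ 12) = -1841/ 12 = -153.42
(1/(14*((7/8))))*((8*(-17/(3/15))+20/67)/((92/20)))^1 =-39600/3283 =-12.06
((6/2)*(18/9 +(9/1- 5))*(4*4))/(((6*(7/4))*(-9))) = -64/21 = -3.05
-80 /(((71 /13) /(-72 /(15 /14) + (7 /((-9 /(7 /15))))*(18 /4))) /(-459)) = -32858280 /71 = -462792.68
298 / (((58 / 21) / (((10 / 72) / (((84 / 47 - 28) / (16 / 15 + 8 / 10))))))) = -49021 / 45936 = -1.07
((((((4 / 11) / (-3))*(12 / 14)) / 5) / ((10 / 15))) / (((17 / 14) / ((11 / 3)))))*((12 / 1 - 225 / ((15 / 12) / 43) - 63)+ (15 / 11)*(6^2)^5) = -426779736 / 55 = -7759631.56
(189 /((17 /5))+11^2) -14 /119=3000 /17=176.47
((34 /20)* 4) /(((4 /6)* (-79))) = -51 /395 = -0.13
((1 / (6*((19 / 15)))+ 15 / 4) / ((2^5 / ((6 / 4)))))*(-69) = -61065 / 4864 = -12.55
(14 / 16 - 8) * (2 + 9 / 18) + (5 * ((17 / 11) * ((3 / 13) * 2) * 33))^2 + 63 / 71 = 2656013037 / 191984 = 13834.55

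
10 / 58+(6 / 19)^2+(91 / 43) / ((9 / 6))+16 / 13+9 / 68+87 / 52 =1408492430 / 298460721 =4.72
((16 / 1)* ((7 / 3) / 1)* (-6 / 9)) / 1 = -224 / 9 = -24.89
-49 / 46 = -1.07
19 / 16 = 1.19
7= 7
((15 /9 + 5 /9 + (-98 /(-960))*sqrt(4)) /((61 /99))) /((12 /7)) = 134519 /58560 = 2.30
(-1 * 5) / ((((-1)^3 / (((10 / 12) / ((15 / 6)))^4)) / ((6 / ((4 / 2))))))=5 / 27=0.19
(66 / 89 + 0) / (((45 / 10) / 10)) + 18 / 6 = 1241 / 267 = 4.65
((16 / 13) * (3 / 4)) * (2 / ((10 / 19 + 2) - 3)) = -152 / 39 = -3.90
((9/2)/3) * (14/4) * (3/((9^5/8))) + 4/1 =26258/6561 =4.00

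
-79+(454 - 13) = 362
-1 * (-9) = 9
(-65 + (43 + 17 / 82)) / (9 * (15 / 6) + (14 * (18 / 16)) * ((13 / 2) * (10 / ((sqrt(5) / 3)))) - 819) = -325234 * sqrt(5) / 30421467 - 421732 / 30421467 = -0.04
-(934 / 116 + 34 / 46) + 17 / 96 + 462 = 453.39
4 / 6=2 / 3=0.67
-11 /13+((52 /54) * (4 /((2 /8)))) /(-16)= -635 /351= -1.81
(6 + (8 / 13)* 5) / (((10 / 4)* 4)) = 59 / 65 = 0.91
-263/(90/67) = -17621/90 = -195.79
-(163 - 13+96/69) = -3482/23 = -151.39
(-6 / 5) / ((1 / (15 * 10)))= -180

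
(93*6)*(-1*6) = -3348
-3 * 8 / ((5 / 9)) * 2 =-432 / 5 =-86.40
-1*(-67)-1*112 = -45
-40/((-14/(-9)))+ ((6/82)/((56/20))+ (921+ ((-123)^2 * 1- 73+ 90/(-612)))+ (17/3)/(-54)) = 12607685803/790398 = 15951.06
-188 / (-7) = 188 / 7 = 26.86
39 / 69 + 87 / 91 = 3184 / 2093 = 1.52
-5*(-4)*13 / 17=260 / 17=15.29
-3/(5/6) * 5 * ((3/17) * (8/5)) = -432/85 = -5.08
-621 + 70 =-551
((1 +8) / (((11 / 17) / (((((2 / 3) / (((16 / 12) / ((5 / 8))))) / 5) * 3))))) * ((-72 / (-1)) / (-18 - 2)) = -9.39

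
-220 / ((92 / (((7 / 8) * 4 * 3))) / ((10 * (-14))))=80850 / 23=3515.22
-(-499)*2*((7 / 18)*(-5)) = -17465 / 9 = -1940.56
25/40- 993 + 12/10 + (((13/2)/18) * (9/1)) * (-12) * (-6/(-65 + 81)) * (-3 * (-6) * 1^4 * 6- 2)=22363/40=559.08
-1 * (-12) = 12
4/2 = 2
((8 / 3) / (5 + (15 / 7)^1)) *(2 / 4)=14 / 75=0.19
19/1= 19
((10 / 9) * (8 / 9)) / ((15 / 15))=80 / 81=0.99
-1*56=-56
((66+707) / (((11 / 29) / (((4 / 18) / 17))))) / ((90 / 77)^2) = 12082763 / 619650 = 19.50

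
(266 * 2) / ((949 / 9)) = 4788 / 949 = 5.05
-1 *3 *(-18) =54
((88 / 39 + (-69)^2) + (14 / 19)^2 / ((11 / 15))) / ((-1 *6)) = -737795417 / 929214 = -794.00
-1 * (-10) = 10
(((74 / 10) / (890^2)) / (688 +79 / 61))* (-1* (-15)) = 6771 / 33305428700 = 0.00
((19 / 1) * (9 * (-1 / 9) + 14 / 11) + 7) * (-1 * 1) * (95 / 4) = -6365 / 22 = -289.32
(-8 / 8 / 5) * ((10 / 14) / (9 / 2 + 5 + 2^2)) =-2 / 189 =-0.01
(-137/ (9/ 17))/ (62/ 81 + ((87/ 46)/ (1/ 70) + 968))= -482103/ 2051455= -0.24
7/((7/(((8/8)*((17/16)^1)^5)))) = 1419857/1048576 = 1.35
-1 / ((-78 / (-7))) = -7 / 78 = -0.09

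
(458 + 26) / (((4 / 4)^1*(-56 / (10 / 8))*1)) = -605 / 56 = -10.80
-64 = -64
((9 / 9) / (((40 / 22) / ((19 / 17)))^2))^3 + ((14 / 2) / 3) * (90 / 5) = 64965130119990241 / 1544804416000000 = 42.05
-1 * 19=-19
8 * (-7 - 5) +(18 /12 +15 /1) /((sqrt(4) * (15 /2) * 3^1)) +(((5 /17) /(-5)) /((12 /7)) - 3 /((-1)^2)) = -33547 /340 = -98.67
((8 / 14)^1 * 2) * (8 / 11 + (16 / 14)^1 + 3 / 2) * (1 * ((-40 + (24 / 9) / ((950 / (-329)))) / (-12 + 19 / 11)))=40354672 / 2630075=15.34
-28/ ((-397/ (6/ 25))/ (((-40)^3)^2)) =27525120000/ 397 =69332795.97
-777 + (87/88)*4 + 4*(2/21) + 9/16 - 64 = -3090233/3696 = -836.10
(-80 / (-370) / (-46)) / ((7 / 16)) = -64 / 5957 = -0.01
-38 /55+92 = 5022 /55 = 91.31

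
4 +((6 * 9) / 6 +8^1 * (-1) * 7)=-43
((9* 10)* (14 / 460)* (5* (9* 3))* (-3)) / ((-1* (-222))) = -8505 / 1702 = -5.00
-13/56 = -0.23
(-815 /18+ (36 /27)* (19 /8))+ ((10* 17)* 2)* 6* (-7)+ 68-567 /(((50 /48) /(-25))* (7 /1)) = -110791 /9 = -12310.11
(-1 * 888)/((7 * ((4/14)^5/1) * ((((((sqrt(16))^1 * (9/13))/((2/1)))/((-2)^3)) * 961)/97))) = 112023457/2883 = 38856.56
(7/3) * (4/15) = 28/45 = 0.62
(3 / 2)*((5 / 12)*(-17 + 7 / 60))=-10.55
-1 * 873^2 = -762129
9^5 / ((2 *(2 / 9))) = 531441 / 4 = 132860.25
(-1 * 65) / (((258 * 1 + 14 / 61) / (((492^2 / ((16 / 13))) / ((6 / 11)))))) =-259941435 / 2864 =-90761.67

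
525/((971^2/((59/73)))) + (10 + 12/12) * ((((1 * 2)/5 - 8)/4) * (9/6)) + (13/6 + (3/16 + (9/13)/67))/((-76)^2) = -2605214824612639997/83103229472190720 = -31.35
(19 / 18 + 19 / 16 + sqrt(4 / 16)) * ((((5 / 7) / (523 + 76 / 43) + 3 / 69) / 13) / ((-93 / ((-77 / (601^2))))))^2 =39145299875 / 228293906332804676779075609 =0.00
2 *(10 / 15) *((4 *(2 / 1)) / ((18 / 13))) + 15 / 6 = 551 / 54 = 10.20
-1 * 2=-2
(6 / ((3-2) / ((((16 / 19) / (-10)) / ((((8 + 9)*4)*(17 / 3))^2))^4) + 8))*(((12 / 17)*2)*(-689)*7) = -569586654 / 134758472711611616805388632787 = -0.00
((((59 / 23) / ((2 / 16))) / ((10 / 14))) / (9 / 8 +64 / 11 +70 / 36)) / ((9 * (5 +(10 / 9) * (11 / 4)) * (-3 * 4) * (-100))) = 109032 / 2934383125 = 0.00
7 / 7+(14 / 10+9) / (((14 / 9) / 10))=475 / 7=67.86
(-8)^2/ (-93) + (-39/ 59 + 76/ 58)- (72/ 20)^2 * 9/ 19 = -466938643/ 75583425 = -6.18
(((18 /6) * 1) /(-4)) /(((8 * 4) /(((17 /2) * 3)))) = -153 /256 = -0.60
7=7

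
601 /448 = 1.34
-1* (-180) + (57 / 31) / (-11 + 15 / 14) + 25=882547 / 4309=204.81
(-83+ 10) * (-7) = 511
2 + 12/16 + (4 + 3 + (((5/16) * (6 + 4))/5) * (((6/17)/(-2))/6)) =2647/272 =9.73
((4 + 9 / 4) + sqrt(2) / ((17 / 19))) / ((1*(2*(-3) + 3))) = -2.61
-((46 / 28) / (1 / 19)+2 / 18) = -3947 / 126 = -31.33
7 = 7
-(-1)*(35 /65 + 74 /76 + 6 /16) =1.89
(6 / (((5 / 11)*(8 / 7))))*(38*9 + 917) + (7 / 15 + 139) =176171 / 12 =14680.92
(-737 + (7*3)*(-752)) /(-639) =16529 /639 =25.87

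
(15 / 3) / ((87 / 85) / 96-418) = -13600 / 1136931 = -0.01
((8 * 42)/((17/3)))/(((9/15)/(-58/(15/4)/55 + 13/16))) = 49091/935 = 52.50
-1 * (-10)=10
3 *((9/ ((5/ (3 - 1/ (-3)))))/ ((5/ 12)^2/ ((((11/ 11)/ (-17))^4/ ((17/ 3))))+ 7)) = 7776/ 35499449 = 0.00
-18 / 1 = -18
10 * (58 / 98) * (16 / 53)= 4640 / 2597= 1.79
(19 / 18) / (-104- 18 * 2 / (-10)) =-95 / 9036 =-0.01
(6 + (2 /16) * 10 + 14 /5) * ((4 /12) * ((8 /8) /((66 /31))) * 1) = 2077 /1320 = 1.57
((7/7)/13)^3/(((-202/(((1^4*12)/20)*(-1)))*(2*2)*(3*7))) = 1/62131160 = 0.00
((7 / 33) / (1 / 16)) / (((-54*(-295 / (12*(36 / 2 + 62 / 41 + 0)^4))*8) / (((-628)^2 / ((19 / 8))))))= 7236977950720000000 / 940800390057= 7692362.83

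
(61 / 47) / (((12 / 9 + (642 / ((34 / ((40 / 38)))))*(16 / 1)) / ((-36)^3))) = -189.61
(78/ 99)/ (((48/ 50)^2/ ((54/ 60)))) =1625/ 2112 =0.77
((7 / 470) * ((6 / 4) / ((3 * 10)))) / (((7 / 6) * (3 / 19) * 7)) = 19 / 32900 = 0.00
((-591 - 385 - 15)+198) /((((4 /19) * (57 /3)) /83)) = -65819 /4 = -16454.75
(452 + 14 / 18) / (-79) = -4075 / 711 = -5.73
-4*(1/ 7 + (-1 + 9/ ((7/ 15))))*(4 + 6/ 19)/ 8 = -39.77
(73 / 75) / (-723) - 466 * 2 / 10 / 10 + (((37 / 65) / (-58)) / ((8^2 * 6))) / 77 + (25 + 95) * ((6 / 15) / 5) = 22457736577 / 80593793280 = 0.28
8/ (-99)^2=8/ 9801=0.00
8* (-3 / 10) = -12 / 5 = -2.40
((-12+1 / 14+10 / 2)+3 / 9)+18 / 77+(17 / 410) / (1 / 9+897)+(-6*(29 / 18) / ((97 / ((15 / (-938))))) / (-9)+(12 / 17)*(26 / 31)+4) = -1263975419349473 / 714282982611660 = -1.77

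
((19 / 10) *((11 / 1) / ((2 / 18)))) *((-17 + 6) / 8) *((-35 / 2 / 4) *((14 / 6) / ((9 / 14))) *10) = 3942785 / 96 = 41070.68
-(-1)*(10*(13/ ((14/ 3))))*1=195/ 7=27.86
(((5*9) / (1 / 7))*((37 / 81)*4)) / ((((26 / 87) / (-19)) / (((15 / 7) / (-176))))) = 509675 / 1144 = 445.52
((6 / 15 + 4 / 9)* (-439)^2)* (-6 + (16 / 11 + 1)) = -95204174 / 165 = -576994.99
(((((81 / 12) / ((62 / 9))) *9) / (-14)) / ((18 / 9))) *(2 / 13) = -2187 / 45136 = -0.05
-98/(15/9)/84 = -0.70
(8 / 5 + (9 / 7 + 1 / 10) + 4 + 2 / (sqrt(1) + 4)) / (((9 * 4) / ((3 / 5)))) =0.12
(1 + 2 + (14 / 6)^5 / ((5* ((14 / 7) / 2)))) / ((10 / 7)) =71582 / 6075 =11.78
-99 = -99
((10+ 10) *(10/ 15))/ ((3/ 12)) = 160/ 3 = 53.33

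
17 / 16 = 1.06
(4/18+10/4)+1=67/18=3.72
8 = 8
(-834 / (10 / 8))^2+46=11130046 / 25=445201.84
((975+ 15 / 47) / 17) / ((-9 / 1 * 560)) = -191 / 16779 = -0.01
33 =33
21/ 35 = 3/ 5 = 0.60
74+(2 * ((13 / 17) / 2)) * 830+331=17675 / 17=1039.71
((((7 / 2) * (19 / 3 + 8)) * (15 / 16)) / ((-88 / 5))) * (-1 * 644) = 1211525 / 704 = 1720.92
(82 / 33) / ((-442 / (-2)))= 82 / 7293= 0.01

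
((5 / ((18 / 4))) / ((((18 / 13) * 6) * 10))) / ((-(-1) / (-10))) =-65 / 486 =-0.13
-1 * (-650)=650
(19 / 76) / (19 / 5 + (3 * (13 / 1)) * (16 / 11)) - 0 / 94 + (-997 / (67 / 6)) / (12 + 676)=-9640129 / 76726792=-0.13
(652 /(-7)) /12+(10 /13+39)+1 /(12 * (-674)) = 7852519 /245336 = 32.01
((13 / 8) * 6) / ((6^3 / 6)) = 13 / 48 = 0.27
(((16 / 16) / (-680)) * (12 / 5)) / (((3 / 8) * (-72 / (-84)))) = -14 / 1275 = -0.01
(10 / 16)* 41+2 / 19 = 3911 / 152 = 25.73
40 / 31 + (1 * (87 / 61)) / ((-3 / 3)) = -257 / 1891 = -0.14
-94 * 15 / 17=-1410 / 17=-82.94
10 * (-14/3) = -140/3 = -46.67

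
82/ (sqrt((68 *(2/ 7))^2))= 4.22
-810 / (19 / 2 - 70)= 1620 / 121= 13.39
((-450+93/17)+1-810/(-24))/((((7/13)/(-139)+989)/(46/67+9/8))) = -48891845405/65136803968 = -0.75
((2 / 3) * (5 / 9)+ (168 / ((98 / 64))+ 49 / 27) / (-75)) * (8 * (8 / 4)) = -253264 / 14175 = -17.87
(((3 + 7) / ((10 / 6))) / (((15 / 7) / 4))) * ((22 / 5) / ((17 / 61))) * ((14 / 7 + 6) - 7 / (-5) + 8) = 6538224 / 2125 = 3076.81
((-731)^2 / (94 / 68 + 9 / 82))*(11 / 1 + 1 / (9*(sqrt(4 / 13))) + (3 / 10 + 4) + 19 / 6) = 372449617*sqrt(13) / 18720 + 103168543909 / 15600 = 6685103.57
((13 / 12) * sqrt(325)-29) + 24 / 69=-659 / 23 + 65 * sqrt(13) / 12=-9.12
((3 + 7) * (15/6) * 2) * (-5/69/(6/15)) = -9.06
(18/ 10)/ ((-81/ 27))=-0.60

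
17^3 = 4913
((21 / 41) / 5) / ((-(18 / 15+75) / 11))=-77 / 5207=-0.01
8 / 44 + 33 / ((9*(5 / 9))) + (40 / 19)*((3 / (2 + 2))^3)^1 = 64121 / 8360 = 7.67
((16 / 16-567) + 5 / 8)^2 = 20457529 / 64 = 319648.89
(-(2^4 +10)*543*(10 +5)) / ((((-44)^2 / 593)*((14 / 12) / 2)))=-188369415 / 1694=-111198.00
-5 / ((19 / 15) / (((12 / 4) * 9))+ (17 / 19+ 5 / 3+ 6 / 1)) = -38475 / 66241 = -0.58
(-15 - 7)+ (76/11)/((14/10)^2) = -9958/539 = -18.47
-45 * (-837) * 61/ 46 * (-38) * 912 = -39812206320/ 23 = -1730965492.17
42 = 42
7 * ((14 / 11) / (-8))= -49 / 44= -1.11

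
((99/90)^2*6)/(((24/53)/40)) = 641.30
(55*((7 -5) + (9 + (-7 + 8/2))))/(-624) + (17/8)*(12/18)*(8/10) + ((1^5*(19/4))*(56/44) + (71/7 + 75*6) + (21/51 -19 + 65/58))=449.15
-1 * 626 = -626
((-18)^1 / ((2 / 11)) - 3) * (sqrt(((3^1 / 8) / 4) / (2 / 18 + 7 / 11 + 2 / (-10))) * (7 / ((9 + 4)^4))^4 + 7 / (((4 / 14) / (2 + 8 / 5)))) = -44982 / 5 - 367353 * sqrt(89430) / 721311604354566947644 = -8996.40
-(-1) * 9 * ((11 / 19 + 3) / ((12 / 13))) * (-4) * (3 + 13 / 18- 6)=18122 / 57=317.93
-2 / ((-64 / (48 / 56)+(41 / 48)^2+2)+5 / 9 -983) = 1536 / 809765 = 0.00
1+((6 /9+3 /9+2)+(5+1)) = 10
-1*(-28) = 28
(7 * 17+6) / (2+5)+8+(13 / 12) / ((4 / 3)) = 26.67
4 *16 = 64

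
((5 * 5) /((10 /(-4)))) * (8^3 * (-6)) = 30720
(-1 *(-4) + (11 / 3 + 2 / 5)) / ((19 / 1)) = 121 / 285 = 0.42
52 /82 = 26 /41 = 0.63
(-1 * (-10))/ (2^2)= 5/ 2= 2.50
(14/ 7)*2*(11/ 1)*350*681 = 10487400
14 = 14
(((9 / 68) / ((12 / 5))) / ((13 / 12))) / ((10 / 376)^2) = 79524 / 1105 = 71.97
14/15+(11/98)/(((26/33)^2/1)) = 1107157/993720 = 1.11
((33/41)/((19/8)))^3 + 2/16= 619927091/3781833112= 0.16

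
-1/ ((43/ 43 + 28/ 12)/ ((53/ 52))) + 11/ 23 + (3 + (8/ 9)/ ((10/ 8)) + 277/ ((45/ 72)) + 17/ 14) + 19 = 352099613/ 753480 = 467.30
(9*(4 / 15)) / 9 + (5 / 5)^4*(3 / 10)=17 / 30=0.57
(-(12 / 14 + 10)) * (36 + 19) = -4180 / 7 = -597.14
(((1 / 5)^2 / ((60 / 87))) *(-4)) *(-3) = 87 / 125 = 0.70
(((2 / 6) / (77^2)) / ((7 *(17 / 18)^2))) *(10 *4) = 4320 / 11994367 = 0.00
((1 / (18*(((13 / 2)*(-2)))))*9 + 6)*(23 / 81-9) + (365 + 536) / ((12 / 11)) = 3259901 / 4212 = 773.96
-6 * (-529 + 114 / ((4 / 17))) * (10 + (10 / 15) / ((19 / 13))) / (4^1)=13261 / 19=697.95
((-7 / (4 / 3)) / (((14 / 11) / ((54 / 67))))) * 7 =-6237 / 268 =-23.27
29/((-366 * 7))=-0.01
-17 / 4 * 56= -238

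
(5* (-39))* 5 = -975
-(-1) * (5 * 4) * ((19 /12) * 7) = 665 /3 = 221.67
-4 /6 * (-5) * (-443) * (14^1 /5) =-12404 /3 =-4134.67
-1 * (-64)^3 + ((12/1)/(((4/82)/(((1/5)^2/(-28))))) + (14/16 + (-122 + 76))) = 366937933/1400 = 262098.52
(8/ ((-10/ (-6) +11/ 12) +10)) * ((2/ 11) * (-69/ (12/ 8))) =-8832/ 1661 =-5.32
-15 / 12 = -5 / 4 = -1.25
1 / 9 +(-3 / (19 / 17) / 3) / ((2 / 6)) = -440 / 171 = -2.57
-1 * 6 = -6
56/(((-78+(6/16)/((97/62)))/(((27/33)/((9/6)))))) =-43456/110627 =-0.39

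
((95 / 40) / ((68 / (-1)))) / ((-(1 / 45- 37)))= -855 / 905216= -0.00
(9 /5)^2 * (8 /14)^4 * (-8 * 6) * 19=-18911232 /60025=-315.06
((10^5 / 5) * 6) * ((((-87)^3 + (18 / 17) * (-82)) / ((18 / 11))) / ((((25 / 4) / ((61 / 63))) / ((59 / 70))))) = -15759627125440 / 2499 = -6306373399.54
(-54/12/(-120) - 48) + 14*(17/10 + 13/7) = 147/80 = 1.84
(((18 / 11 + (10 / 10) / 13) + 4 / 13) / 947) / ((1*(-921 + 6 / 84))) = -4046 / 1745982953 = -0.00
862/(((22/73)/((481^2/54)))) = 7279311143/594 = 12254732.56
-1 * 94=-94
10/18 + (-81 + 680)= 5396/9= 599.56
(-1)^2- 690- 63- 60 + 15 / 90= -4871 / 6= -811.83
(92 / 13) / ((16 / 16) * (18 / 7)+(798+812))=161 / 36686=0.00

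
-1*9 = -9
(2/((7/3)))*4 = 24/7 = 3.43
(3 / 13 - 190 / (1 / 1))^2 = 6086089 / 169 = 36012.36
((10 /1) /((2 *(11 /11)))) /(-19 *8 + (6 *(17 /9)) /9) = -27 /814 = -0.03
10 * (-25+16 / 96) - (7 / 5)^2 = -18772 / 75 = -250.29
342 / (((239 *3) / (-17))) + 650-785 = -34203 / 239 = -143.11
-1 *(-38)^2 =-1444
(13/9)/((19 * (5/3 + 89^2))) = 0.00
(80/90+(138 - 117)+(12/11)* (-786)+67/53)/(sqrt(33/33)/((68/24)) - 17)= 74418860/1484901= 50.12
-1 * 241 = -241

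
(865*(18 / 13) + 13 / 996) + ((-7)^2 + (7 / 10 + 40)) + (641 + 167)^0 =83411363 / 64740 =1288.41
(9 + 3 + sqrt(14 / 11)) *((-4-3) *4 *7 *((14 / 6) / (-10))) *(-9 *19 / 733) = -140.06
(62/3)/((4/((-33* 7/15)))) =-2387/30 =-79.57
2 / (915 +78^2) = 2 / 6999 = 0.00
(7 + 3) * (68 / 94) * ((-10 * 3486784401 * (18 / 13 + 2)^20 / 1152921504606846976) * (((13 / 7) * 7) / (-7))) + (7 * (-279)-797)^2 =477751552035587915226762503947280425 / 63041932562729765491537739776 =7578313.87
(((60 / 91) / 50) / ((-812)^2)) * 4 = 3 / 37500190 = 0.00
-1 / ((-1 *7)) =1 / 7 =0.14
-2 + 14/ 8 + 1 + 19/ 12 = 7/ 3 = 2.33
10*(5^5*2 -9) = 62410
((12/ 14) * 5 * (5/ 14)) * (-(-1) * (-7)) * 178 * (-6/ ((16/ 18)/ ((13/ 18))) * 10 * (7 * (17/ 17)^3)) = 1301625/ 2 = 650812.50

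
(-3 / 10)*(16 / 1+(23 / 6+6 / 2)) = -137 / 20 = -6.85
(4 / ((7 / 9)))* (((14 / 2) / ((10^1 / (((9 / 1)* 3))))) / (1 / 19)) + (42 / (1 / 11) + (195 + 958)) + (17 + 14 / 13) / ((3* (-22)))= 14849947 / 4290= 3461.53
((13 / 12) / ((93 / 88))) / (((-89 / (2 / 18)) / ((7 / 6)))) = -1001 / 670437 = -0.00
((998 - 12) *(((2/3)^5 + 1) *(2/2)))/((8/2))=135575/486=278.96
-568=-568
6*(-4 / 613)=-0.04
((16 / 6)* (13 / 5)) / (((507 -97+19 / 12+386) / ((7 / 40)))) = 364 / 239275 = 0.00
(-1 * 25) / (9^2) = -25 / 81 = -0.31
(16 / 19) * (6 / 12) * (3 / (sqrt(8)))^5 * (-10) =-1215 * sqrt(2) / 304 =-5.65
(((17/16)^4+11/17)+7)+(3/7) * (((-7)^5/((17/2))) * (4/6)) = -556.02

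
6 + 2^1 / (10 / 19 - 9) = 928 / 161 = 5.76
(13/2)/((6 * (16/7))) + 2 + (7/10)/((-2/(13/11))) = 2.06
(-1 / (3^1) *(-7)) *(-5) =-11.67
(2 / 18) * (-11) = -11 / 9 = -1.22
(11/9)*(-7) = -77/9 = -8.56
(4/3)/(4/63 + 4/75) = 525/46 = 11.41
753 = 753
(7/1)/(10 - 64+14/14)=-7/53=-0.13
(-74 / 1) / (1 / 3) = -222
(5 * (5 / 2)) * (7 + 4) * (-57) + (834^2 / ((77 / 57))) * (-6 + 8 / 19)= -443580591 / 154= -2880393.45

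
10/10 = 1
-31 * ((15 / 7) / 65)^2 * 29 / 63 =-899 / 57967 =-0.02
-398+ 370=-28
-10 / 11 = -0.91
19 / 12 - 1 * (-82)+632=8587 / 12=715.58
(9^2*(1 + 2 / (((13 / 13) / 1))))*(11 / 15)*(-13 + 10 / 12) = -21681 / 10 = -2168.10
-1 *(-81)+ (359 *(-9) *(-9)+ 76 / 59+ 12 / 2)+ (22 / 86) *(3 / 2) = 29167.67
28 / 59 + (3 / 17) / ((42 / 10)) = 3627 / 7021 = 0.52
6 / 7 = 0.86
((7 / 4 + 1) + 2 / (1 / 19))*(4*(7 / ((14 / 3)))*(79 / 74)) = 38631 / 148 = 261.02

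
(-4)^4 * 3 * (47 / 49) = 36096 / 49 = 736.65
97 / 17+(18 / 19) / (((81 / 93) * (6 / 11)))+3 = 31105 / 2907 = 10.70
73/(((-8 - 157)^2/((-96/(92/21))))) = -0.06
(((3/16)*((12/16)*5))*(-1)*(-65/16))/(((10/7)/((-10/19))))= -20475/19456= -1.05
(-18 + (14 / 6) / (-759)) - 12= -68317 / 2277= -30.00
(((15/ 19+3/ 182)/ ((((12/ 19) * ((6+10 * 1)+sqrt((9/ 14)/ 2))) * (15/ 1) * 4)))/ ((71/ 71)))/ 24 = 929/ 16752060 -929 * sqrt(7)/ 1250820480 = 0.00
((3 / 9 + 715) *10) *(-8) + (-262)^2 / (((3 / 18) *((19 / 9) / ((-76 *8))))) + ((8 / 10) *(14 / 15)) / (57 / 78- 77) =-17649799376656 / 148725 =-118674058.68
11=11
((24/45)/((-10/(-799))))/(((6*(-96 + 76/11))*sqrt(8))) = -0.03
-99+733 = 634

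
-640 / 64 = -10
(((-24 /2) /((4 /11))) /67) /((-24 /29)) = 0.60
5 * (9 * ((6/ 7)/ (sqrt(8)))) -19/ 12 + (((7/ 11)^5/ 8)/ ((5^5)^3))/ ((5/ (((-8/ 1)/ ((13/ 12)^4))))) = -13335536897129426260049/ 8422444356079101562500 + 135 * sqrt(2)/ 14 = 12.05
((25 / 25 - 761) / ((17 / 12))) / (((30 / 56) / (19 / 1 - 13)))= -102144 / 17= -6008.47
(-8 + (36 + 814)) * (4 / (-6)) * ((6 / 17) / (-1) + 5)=-133036 / 51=-2608.55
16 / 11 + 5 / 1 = 71 / 11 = 6.45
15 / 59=0.25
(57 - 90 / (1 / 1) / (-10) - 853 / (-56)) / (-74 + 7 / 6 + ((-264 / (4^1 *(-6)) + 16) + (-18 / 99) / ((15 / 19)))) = -250195 / 141876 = -1.76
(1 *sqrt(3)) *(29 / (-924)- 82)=-75797 *sqrt(3) / 924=-142.08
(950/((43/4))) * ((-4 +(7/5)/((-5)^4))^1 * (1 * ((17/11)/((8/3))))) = -12105717/59125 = -204.75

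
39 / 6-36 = -59 / 2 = -29.50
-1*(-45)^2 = -2025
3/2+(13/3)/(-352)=1571/1056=1.49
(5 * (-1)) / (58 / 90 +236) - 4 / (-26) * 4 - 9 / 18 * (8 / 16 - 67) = 18741189 / 553748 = 33.84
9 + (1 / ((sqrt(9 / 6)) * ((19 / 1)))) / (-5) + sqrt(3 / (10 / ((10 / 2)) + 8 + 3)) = -sqrt(6) / 285 + sqrt(39) / 13 + 9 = 9.47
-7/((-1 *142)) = 7/142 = 0.05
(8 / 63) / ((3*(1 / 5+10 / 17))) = 680 / 12663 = 0.05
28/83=0.34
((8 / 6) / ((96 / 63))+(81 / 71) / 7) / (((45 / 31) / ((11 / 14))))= 1407307 / 2504880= 0.56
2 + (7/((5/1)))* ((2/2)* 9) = 73/5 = 14.60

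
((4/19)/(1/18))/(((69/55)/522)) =689040/437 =1576.75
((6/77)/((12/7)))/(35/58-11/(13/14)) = -377/93247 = -0.00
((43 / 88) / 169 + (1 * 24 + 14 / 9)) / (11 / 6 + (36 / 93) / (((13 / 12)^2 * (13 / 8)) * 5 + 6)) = 172542303839 / 12544844988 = 13.75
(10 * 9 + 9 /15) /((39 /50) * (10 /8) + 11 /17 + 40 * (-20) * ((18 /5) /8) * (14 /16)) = -61608 /213097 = -0.29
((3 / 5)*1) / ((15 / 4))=4 / 25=0.16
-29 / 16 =-1.81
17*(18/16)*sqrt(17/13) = 153*sqrt(221)/104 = 21.87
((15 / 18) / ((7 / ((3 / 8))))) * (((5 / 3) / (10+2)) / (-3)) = -25 / 12096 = -0.00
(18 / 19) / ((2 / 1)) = 9 / 19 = 0.47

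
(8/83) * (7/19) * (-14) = -784/1577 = -0.50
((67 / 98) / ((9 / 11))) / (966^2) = 737 / 823043592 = 0.00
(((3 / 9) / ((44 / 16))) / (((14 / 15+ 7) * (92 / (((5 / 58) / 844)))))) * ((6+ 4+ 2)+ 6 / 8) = 75 / 346775968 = 0.00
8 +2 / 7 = 58 / 7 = 8.29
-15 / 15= -1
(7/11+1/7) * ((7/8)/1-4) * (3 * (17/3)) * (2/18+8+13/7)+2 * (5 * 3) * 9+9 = -216107/1617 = -133.65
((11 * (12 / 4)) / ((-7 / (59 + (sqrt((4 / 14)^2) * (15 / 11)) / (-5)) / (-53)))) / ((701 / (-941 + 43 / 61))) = -19747.67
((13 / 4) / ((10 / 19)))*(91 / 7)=3211 / 40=80.28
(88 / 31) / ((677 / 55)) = 0.23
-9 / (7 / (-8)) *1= 72 / 7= 10.29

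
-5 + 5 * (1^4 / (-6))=-5.83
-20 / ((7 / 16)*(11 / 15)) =-4800 / 77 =-62.34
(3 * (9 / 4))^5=14348907 / 1024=14012.60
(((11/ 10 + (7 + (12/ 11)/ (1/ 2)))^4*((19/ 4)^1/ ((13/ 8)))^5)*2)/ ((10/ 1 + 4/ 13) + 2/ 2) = 421829.47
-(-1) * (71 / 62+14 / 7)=195 / 62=3.15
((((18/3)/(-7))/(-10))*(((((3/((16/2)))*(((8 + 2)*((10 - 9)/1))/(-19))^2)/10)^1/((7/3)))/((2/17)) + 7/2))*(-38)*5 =-214563/3724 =-57.62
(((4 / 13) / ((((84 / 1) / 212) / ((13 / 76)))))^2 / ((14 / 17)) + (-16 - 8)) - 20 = -98020063 / 2228814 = -43.98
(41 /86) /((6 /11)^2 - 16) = -0.03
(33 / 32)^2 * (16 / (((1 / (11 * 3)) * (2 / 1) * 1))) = 35937 / 128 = 280.76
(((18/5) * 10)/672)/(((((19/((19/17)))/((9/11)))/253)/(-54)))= -16767/476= -35.22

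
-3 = -3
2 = 2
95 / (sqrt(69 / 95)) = 95 * sqrt(6555) / 69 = 111.47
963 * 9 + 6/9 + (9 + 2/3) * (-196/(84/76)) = 62581/9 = 6953.44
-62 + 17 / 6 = -355 / 6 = -59.17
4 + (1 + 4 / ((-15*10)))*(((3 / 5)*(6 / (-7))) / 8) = 13781 / 3500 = 3.94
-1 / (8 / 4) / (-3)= 1 / 6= 0.17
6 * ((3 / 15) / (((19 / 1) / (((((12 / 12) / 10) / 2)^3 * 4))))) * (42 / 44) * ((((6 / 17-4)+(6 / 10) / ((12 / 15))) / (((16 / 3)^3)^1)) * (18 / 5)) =-3015873 / 1455308800000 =-0.00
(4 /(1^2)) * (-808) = -3232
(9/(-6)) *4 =-6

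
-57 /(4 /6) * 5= -427.50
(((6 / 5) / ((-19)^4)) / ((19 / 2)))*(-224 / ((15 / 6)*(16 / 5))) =-336 / 12380495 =-0.00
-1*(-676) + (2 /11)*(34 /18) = 66958 /99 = 676.34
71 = 71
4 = 4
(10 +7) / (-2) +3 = -11 / 2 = -5.50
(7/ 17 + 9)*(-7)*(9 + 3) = -13440/ 17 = -790.59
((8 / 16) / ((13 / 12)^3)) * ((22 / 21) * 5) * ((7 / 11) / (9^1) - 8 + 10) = 65600 / 15379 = 4.27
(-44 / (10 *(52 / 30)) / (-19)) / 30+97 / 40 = 24003 / 9880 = 2.43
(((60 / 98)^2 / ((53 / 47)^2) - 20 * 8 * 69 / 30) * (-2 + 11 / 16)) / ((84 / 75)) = 46499145225 / 107910544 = 430.90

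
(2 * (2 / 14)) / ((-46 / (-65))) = 65 / 161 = 0.40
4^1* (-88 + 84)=-16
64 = 64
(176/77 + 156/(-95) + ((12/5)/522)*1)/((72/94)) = 881297/1041390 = 0.85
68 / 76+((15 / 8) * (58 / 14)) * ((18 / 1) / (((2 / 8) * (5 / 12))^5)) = 947679732359 / 83125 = 11400658.43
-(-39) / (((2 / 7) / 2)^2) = 1911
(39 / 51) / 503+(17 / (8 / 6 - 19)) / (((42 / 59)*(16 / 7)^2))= -59683803 / 232039936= -0.26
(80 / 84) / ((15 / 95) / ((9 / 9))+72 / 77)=4180 / 4797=0.87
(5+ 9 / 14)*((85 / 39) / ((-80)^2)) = 1343 / 698880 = 0.00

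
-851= -851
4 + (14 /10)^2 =149 /25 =5.96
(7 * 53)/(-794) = -371/794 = -0.47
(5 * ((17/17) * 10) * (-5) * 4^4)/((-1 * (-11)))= -64000/11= -5818.18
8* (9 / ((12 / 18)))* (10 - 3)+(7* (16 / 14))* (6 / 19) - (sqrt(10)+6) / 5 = 71946 / 95 - sqrt(10) / 5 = 756.69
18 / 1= 18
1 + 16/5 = 21/5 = 4.20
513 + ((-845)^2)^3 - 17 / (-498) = 181288224859305536741 / 498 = 364032580038766138.03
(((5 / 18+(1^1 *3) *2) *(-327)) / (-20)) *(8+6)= 86219 / 60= 1436.98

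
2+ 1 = 3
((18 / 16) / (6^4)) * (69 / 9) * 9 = 23 / 384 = 0.06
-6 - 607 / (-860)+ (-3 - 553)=-482713 / 860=-561.29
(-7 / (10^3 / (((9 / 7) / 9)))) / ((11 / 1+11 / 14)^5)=-67228 / 15287262890625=-0.00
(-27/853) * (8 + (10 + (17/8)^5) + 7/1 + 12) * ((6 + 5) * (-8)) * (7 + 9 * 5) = 10163206053/873472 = 11635.41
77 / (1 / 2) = 154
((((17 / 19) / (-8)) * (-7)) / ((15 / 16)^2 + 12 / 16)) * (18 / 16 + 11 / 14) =0.92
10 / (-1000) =-1 / 100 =-0.01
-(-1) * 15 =15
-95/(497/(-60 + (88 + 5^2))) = -5035/497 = -10.13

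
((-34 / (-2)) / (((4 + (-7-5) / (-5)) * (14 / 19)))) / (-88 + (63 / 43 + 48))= -69445 / 742336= -0.09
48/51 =16/17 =0.94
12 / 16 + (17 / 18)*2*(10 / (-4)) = -143 / 36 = -3.97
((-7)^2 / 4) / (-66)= -49 / 264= -0.19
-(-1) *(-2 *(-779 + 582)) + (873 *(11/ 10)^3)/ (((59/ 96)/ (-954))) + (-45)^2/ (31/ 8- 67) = -1343247809074/ 744875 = -1803319.76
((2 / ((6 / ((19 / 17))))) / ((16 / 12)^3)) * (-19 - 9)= -1197 / 272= -4.40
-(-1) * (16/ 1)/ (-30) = -8/ 15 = -0.53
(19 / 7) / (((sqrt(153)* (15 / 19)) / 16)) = 5776* sqrt(17) / 5355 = 4.45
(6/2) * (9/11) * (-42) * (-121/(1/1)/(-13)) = -12474/13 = -959.54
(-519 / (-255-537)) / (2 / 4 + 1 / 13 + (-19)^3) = -2249 / 23538108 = -0.00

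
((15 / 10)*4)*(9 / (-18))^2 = 3 / 2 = 1.50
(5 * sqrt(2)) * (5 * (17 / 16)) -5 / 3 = -5 / 3 + 425 * sqrt(2) / 16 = 35.90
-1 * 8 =-8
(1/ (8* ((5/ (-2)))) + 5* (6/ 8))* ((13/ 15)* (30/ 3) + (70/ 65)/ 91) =32.11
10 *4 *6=240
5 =5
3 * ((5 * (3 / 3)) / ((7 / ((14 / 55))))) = 6 / 11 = 0.55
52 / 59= 0.88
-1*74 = -74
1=1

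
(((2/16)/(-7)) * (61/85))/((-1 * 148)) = 61/704480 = 0.00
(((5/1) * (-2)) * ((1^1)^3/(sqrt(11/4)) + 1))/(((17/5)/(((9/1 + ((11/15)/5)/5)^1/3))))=-14.19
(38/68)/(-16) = -0.03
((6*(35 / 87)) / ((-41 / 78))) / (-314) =2730 / 186673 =0.01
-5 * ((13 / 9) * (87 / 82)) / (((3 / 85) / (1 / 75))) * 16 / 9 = -5.15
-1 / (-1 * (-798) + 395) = -1 / 1193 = -0.00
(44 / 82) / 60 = 11 / 1230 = 0.01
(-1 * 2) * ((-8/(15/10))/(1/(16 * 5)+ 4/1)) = 2560/963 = 2.66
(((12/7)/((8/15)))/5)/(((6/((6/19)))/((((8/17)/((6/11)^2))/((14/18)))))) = 0.07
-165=-165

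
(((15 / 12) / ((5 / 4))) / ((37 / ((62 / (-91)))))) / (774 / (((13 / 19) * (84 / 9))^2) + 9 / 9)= -45136 / 48973607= -0.00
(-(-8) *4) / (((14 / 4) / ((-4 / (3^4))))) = -256 / 567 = -0.45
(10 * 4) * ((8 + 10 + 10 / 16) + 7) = 1025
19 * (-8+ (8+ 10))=190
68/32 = 17/8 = 2.12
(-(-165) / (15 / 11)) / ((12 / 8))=242 / 3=80.67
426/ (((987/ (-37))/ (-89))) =467606/ 329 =1421.29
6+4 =10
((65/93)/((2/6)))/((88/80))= 650/341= 1.91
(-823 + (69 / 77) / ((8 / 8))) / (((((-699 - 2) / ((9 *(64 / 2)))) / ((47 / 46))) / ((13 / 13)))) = 428427936 / 1241471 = 345.10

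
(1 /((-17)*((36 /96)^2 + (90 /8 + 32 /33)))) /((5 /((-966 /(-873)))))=-9856 /9358075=-0.00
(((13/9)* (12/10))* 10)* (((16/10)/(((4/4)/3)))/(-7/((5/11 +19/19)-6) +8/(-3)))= -960/13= -73.85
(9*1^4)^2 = 81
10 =10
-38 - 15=-53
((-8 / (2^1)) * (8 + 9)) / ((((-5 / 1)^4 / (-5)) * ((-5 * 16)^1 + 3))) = -68 / 9625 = -0.01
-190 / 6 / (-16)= 95 / 48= 1.98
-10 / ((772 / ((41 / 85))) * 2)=-41 / 13124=-0.00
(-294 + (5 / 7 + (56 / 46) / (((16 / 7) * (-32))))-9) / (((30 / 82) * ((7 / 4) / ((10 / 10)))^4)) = -510847454 / 5798415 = -88.10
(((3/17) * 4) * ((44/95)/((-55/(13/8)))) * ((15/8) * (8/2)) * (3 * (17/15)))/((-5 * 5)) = 117/11875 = 0.01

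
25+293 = 318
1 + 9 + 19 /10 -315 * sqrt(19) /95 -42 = -301 /10 -63 * sqrt(19) /19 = -44.55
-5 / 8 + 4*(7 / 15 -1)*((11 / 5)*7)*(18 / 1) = -118397 / 200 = -591.98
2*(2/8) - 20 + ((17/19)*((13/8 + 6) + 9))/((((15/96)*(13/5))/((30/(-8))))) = -156.81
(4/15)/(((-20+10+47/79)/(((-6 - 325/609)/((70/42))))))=1257364/11312175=0.11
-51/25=-2.04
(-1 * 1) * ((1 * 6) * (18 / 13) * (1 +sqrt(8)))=-216 * sqrt(2) / 13 - 108 / 13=-31.81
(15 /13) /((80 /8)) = 3 /26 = 0.12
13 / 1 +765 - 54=724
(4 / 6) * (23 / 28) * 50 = 575 / 21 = 27.38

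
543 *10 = 5430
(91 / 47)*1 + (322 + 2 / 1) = 15319 / 47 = 325.94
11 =11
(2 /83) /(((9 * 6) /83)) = 1 /27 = 0.04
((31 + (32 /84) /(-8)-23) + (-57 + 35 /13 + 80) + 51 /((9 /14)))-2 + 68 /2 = 13193 /91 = 144.98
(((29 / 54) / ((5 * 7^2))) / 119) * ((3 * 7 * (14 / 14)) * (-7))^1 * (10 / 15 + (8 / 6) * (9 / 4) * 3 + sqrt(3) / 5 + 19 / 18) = -5597 / 192780- 29 * sqrt(3) / 53550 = -0.03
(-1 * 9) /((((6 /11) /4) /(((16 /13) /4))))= -264 /13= -20.31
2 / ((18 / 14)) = 14 / 9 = 1.56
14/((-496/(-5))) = 35/248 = 0.14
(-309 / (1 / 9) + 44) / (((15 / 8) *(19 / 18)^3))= -42565824 / 34295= -1241.17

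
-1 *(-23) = 23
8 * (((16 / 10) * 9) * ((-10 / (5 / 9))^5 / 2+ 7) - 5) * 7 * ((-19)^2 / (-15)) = 1375172557304 / 75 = 18335634097.39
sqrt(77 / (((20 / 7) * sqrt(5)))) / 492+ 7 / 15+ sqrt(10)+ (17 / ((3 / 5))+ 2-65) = -171 / 5+ 7 * sqrt(11) * 5^(1 / 4) / 4920+ sqrt(10) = -31.03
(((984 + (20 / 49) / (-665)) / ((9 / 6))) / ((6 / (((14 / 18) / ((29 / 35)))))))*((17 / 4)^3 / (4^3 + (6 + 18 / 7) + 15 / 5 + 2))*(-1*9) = -39382141265 / 43083792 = -914.08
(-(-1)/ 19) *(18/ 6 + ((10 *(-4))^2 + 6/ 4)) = 3209/ 38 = 84.45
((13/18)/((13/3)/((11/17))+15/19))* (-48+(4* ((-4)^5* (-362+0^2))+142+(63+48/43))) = 57749957265/403684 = 143057.34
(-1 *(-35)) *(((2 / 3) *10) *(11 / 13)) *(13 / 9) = 7700 / 27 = 285.19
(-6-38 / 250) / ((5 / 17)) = -13073 / 625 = -20.92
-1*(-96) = 96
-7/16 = -0.44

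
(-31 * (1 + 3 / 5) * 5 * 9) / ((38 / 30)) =-33480 / 19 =-1762.11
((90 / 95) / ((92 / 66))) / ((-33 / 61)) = -549 / 437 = -1.26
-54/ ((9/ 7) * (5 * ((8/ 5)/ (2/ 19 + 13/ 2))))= -34.68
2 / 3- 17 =-16.33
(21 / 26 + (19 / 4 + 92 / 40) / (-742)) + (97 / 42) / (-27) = 11136287 / 15626520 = 0.71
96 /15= 32 /5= 6.40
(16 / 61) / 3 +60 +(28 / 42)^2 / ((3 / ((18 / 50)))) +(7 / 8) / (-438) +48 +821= 4964945917 / 5343600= 929.14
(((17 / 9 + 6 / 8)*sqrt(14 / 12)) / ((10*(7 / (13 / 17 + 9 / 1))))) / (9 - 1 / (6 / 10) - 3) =1577*sqrt(42) / 111384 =0.09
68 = 68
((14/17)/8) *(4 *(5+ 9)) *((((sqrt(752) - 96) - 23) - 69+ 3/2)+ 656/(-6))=-1547.31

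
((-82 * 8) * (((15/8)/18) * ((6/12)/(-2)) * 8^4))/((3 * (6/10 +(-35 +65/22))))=-23091200/31131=-741.74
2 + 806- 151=657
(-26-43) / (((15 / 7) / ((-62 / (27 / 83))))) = 828506 / 135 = 6137.08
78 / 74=39 / 37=1.05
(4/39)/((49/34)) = 136/1911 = 0.07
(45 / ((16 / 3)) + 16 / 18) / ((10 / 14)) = 9401 / 720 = 13.06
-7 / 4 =-1.75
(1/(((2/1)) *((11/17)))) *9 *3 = 459/22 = 20.86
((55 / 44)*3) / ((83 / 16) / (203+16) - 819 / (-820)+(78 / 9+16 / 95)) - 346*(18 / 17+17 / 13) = -4866836443418 / 5946522361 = -818.43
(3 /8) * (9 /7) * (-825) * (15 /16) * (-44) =3675375 /224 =16407.92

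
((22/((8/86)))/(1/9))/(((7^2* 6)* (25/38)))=26961/2450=11.00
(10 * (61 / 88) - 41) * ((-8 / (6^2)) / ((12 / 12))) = 1499 / 198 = 7.57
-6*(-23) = 138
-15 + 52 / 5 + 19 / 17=-296 / 85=-3.48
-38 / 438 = -19 / 219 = -0.09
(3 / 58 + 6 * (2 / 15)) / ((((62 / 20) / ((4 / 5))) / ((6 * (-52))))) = -308256 / 4495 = -68.58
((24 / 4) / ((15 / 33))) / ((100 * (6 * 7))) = 11 / 3500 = 0.00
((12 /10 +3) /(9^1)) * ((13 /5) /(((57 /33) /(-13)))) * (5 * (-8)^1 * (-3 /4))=-26026 /95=-273.96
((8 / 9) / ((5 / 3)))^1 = 8 / 15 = 0.53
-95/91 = -1.04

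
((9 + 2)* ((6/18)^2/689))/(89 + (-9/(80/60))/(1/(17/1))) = -44/638703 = -0.00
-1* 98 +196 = 98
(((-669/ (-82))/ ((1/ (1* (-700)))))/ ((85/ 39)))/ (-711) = 202930/ 55063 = 3.69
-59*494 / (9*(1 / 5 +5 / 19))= -1384435 / 198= -6992.10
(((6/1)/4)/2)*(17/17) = 3/4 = 0.75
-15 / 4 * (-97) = 1455 / 4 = 363.75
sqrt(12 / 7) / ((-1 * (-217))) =2 * sqrt(21) / 1519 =0.01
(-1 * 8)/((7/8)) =-64/7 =-9.14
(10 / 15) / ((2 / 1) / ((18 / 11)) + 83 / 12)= 24 / 293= 0.08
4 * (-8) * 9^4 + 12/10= -1049754/5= -209950.80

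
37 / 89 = 0.42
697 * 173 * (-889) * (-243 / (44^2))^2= -6329846659941 / 3748096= -1688816.58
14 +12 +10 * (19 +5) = 266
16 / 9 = 1.78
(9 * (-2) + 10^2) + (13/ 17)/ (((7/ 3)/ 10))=10148/ 119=85.28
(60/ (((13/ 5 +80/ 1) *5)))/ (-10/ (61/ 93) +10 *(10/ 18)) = -1647/ 109858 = -0.01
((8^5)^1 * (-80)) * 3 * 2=-15728640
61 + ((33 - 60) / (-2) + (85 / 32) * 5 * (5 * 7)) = 17259 / 32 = 539.34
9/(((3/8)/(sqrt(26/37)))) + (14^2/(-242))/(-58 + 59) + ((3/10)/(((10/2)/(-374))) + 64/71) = -4799901/214775 + 24 * sqrt(962)/37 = -2.23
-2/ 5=-0.40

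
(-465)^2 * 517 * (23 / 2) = 2571131475 / 2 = 1285565737.50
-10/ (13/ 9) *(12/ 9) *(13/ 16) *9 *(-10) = 675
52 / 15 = 3.47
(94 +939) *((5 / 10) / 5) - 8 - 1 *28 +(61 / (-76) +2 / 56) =88489 / 1330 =66.53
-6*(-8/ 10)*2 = 48/ 5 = 9.60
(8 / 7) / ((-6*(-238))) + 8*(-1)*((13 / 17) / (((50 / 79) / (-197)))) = 1904.18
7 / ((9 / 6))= 14 / 3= 4.67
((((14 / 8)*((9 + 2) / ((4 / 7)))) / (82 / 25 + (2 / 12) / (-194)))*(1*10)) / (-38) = -19606125 / 7252148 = -2.70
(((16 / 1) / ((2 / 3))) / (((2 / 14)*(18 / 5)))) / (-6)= -70 / 9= -7.78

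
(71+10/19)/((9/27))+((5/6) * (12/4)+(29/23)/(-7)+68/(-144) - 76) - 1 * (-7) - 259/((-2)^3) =39600943/220248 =179.80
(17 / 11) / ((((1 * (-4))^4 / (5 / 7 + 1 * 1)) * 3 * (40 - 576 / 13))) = -0.00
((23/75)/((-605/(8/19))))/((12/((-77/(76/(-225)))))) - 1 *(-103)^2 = -421283551/39710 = -10609.00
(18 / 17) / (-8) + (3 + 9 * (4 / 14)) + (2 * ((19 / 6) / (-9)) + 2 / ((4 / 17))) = 170101 / 12852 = 13.24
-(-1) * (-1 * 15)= -15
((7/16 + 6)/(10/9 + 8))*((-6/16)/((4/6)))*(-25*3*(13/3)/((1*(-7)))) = -2711475/146944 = -18.45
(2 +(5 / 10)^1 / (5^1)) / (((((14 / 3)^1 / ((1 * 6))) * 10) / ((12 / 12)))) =27 / 100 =0.27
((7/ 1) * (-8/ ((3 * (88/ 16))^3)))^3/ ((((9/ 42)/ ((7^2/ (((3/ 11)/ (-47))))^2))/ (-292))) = 1949542939061387264/ 10356281643411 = 188247.39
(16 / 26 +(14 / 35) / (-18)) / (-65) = -347 / 38025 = -0.01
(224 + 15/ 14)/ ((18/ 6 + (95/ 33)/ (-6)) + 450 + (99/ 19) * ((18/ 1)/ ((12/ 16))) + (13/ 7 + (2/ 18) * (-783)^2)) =5927031/ 1809157123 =0.00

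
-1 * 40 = -40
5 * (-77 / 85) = -4.53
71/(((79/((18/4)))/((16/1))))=5112/79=64.71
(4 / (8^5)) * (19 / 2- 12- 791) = -1587 / 16384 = -0.10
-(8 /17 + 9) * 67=-10787 /17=-634.53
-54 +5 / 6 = -319 / 6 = -53.17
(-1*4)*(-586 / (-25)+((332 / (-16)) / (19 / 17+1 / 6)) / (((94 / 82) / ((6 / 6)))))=-5754358 / 153925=-37.38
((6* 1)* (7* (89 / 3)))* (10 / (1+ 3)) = 3115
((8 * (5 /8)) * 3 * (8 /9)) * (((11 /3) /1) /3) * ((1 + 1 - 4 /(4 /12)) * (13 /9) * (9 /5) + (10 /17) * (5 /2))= -61160 /153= -399.74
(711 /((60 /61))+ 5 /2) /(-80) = -14507 /1600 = -9.07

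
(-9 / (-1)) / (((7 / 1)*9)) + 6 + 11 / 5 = 8.34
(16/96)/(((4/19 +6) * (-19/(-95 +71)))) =2/59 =0.03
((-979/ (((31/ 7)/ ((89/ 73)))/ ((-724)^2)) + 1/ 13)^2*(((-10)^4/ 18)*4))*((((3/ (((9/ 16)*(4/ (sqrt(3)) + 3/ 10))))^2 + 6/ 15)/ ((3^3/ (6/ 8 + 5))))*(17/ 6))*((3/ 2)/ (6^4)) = 94176518941110511790286320963964151625/ 505808119156144471524 - 1080635389130366503091241055840000000*sqrt(3)/ 42150676596345372627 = 141784861578709610.09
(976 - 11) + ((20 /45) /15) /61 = 7946779 /8235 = 965.00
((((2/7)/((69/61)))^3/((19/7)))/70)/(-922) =-453962/4934758717665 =-0.00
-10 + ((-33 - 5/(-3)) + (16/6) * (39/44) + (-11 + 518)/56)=-55285/1848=-29.92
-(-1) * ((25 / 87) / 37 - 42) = -135173 / 3219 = -41.99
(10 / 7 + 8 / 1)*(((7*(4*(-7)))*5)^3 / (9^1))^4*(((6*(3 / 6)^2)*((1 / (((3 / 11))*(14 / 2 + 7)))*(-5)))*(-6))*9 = 9688849344072531024465920000000000000 / 81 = 119615424000895444746492800000000000.00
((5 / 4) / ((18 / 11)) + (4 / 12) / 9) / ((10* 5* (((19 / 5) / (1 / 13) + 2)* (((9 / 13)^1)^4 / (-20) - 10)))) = -4941053 / 158729930316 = -0.00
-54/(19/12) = -648/19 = -34.11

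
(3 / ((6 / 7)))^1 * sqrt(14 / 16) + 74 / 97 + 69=7 * sqrt(14) / 8 + 6767 / 97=73.04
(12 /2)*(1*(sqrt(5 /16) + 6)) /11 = 3*sqrt(5) /22 + 36 /11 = 3.58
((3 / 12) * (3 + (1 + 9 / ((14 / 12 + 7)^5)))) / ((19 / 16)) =4519883920 / 5367029731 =0.84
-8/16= -0.50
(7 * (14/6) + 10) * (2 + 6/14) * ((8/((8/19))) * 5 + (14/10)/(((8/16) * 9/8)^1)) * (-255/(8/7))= -100159597/72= -1391105.51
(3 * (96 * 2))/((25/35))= 4032/5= 806.40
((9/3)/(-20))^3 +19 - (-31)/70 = 1088611/56000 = 19.44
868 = 868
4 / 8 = 1 / 2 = 0.50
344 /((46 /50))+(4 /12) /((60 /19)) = 1548437 /4140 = 374.02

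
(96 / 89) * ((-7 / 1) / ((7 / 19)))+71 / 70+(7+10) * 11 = 1043649 / 6230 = 167.52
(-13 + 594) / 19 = 581 / 19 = 30.58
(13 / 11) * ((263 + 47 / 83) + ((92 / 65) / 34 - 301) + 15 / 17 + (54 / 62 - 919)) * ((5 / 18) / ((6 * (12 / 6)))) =-1357097791 / 51964308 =-26.12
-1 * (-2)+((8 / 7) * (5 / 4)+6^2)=276 / 7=39.43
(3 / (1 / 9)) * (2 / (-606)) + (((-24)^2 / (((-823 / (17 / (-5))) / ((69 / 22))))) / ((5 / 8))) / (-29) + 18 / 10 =861198048 / 662905925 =1.30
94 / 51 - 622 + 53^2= 111631 / 51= 2188.84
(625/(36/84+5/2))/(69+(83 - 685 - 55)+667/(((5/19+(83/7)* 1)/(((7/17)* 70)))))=0.21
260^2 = 67600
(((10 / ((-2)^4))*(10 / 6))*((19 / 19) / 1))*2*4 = 25 / 3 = 8.33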